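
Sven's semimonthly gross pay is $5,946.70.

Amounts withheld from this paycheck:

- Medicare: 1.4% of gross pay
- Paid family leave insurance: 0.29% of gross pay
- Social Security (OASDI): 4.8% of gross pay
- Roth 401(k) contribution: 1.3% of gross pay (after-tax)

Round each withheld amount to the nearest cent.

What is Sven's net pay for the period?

Social Security (OASDI): $5,946.70 × 0.048 = $285.44
Paid family leave insurance: $5,946.70 × 0.0029 = $17.25
Medicare: $5,946.70 × 0.014 = $83.25
Roth 401(k) contribution: $5,946.70 × 0.013 = $77.31
Total deductions = $285.44 + $17.25 + $83.25 + $77.31 = $463.25
Net pay = $5,946.70 − $463.25 = $5,483.45

$5,483.45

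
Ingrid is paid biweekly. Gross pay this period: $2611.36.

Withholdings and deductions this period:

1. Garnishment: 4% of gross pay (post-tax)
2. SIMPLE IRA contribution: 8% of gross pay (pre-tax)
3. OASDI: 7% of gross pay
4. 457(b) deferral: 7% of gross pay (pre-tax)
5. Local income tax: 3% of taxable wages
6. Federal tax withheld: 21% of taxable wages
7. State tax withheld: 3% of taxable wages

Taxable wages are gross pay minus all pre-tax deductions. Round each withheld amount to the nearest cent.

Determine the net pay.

457(b) deferral: $2611.36 × 0.07 = $182.80
SIMPLE IRA contribution: $2611.36 × 0.08 = $208.91
Pre-tax total = $182.80 + $208.91 = $391.71
Taxable wages = $2611.36 − $391.71 = $2219.65
State tax withheld: $2219.65 × 0.03 = $66.59
Local income tax: $2219.65 × 0.03 = $66.59
Federal tax withheld: $2219.65 × 0.21 = $466.13
OASDI: $2611.36 × 0.07 = $182.80
Garnishment: $2611.36 × 0.04 = $104.45
Total deductions = $182.80 + $208.91 + $66.59 + $66.59 + $466.13 + $182.80 + $104.45 = $1278.27
Net pay = $2611.36 − $1278.27 = $1333.09

$1333.09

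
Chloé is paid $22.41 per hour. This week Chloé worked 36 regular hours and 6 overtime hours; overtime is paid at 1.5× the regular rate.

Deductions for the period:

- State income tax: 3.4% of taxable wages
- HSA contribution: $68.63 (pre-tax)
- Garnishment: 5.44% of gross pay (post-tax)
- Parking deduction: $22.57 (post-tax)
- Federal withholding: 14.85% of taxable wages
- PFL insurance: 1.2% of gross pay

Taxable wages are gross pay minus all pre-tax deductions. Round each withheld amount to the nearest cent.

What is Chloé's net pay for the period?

Regular pay: 36 × $22.41 = $806.76
Overtime pay: 6 × $22.41 × 1.5 = $201.69
Gross pay = $806.76 + $201.69 = $1,008.45
HSA contribution: $68.63
Taxable wages = $1,008.45 − $68.63 = $939.82
Federal withholding: $939.82 × 0.1485 = $139.56
State income tax: $939.82 × 0.034 = $31.95
PFL insurance: $1,008.45 × 0.012 = $12.10
Garnishment: $1,008.45 × 0.0544 = $54.86
Parking deduction: $22.57
Total deductions = $68.63 + $139.56 + $31.95 + $12.10 + $54.86 + $22.57 = $329.67
Net pay = $1,008.45 − $329.67 = $678.78

$678.78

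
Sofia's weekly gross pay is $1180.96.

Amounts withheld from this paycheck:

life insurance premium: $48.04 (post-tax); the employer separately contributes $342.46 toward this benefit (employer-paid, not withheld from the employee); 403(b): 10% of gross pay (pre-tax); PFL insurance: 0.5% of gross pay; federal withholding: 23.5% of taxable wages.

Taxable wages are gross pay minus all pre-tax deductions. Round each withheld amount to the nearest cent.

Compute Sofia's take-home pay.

$759.15

403(b): $1180.96 × 0.1 = $118.10
Taxable wages = $1180.96 − $118.10 = $1062.86
Federal withholding: $1062.86 × 0.235 = $249.77
PFL insurance: $1180.96 × 0.005 = $5.90
Life insurance premium: $48.04
(Employer's $342.46 toward life insurance premium is not withheld from the employee.)
Total deductions = $118.10 + $249.77 + $5.90 + $48.04 = $421.81
Net pay = $1180.96 − $421.81 = $759.15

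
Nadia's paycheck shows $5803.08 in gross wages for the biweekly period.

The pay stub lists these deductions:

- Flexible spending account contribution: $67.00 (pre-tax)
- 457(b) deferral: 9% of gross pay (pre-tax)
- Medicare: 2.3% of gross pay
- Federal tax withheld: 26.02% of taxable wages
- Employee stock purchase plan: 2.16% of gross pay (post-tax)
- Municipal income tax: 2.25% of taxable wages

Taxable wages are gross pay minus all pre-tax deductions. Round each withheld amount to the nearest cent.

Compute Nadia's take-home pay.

$3481.04

457(b) deferral: $5803.08 × 0.09 = $522.28
Flexible spending account contribution: $67.00
Pre-tax total = $522.28 + $67.00 = $589.28
Taxable wages = $5803.08 − $589.28 = $5213.80
Federal tax withheld: $5213.80 × 0.2602 = $1356.63
Municipal income tax: $5213.80 × 0.0225 = $117.31
Medicare: $5803.08 × 0.023 = $133.47
Employee stock purchase plan: $5803.08 × 0.0216 = $125.35
Total deductions = $522.28 + $67.00 + $1356.63 + $117.31 + $133.47 + $125.35 = $2322.04
Net pay = $5803.08 − $2322.04 = $3481.04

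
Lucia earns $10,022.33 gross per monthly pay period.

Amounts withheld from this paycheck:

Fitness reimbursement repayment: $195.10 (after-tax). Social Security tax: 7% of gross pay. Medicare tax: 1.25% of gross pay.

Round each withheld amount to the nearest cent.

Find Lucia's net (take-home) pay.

$9,000.39

Medicare tax: $10,022.33 × 0.0125 = $125.28
Social Security tax: $10,022.33 × 0.07 = $701.56
Fitness reimbursement repayment: $195.10
Total deductions = $125.28 + $701.56 + $195.10 = $1,021.94
Net pay = $10,022.33 − $1,021.94 = $9,000.39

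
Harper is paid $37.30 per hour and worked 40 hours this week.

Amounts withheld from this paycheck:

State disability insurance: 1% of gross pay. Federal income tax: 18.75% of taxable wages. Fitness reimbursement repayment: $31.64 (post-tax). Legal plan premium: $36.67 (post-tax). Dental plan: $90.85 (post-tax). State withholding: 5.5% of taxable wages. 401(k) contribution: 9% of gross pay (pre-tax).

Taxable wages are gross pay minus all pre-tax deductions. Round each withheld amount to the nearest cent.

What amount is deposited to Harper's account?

Gross pay: 40 × $37.30 = $1,492.00
401(k) contribution: $1,492.00 × 0.09 = $134.28
Taxable wages = $1,492.00 − $134.28 = $1,357.72
State withholding: $1,357.72 × 0.055 = $74.67
Federal income tax: $1,357.72 × 0.1875 = $254.57
State disability insurance: $1,492.00 × 0.01 = $14.92
Fitness reimbursement repayment: $31.64
Dental plan: $90.85
Legal plan premium: $36.67
Total deductions = $134.28 + $74.67 + $254.57 + $14.92 + $31.64 + $90.85 + $36.67 = $637.60
Net pay = $1,492.00 − $637.60 = $854.40

$854.40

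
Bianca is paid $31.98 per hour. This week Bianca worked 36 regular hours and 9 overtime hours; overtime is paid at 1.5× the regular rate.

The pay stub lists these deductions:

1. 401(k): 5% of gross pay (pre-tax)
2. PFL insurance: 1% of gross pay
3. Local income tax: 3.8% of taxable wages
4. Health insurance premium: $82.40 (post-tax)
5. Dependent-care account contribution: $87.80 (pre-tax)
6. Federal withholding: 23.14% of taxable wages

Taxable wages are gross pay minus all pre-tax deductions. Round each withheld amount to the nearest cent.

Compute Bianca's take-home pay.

$936.34

Regular pay: 36 × $31.98 = $1151.28
Overtime pay: 9 × $31.98 × 1.5 = $431.73
Gross pay = $1151.28 + $431.73 = $1583.01
401(k): $1583.01 × 0.05 = $79.15
Dependent-care account contribution: $87.80
Pre-tax total = $79.15 + $87.80 = $166.95
Taxable wages = $1583.01 − $166.95 = $1416.06
Federal withholding: $1416.06 × 0.2314 = $327.68
Local income tax: $1416.06 × 0.038 = $53.81
PFL insurance: $1583.01 × 0.01 = $15.83
Health insurance premium: $82.40
Total deductions = $79.15 + $87.80 + $327.68 + $53.81 + $15.83 + $82.40 = $646.67
Net pay = $1583.01 − $646.67 = $936.34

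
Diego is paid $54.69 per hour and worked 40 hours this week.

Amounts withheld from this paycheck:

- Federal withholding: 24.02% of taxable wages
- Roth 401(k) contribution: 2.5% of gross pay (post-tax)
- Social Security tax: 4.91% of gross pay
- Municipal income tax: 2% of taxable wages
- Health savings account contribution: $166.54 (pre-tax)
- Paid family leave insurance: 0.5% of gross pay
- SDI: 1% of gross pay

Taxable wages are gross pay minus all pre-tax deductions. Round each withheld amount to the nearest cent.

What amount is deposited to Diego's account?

$1300.26

Gross pay: 40 × $54.69 = $2187.60
Health savings account contribution: $166.54
Taxable wages = $2187.60 − $166.54 = $2021.06
Federal withholding: $2021.06 × 0.2402 = $485.46
Municipal income tax: $2021.06 × 0.02 = $40.42
Paid family leave insurance: $2187.60 × 0.005 = $10.94
Social Security tax: $2187.60 × 0.0491 = $107.41
SDI: $2187.60 × 0.01 = $21.88
Roth 401(k) contribution: $2187.60 × 0.025 = $54.69
Total deductions = $166.54 + $485.46 + $40.42 + $10.94 + $107.41 + $21.88 + $54.69 = $887.34
Net pay = $2187.60 − $887.34 = $1300.26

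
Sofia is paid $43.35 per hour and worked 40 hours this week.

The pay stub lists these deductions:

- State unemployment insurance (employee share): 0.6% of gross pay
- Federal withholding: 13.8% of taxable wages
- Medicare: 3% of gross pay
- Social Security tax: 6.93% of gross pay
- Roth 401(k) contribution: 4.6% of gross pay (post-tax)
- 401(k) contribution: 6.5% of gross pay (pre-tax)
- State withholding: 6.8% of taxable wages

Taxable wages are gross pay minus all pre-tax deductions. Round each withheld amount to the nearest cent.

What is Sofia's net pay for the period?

Gross pay: 40 × $43.35 = $1,734.00
401(k) contribution: $1,734.00 × 0.065 = $112.71
Taxable wages = $1,734.00 − $112.71 = $1,621.29
Federal withholding: $1,621.29 × 0.138 = $223.74
State withholding: $1,621.29 × 0.068 = $110.25
Social Security tax: $1,734.00 × 0.0693 = $120.17
State unemployment insurance (employee share): $1,734.00 × 0.006 = $10.40
Medicare: $1,734.00 × 0.03 = $52.02
Roth 401(k) contribution: $1,734.00 × 0.046 = $79.76
Total deductions = $112.71 + $223.74 + $110.25 + $120.17 + $10.40 + $52.02 + $79.76 = $709.05
Net pay = $1,734.00 − $709.05 = $1,024.95

$1,024.95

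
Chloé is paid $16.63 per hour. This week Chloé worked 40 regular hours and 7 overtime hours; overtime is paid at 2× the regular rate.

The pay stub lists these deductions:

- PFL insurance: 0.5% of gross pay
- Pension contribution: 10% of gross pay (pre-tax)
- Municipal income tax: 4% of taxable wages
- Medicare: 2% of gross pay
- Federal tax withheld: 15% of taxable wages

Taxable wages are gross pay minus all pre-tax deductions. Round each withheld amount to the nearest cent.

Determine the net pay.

Regular pay: 40 × $16.63 = $665.20
Overtime pay: 7 × $16.63 × 2 = $232.82
Gross pay = $665.20 + $232.82 = $898.02
Pension contribution: $898.02 × 0.1 = $89.80
Taxable wages = $898.02 − $89.80 = $808.22
Municipal income tax: $808.22 × 0.04 = $32.33
Federal tax withheld: $808.22 × 0.15 = $121.23
Medicare: $898.02 × 0.02 = $17.96
PFL insurance: $898.02 × 0.005 = $4.49
Total deductions = $89.80 + $32.33 + $121.23 + $17.96 + $4.49 = $265.81
Net pay = $898.02 − $265.81 = $632.21

$632.21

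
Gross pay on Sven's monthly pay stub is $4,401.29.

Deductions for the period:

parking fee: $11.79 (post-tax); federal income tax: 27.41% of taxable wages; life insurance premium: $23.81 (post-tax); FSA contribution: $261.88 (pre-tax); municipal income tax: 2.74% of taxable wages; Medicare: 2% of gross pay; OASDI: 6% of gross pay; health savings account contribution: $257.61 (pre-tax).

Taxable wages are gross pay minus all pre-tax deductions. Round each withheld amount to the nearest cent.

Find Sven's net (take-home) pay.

$2,323.73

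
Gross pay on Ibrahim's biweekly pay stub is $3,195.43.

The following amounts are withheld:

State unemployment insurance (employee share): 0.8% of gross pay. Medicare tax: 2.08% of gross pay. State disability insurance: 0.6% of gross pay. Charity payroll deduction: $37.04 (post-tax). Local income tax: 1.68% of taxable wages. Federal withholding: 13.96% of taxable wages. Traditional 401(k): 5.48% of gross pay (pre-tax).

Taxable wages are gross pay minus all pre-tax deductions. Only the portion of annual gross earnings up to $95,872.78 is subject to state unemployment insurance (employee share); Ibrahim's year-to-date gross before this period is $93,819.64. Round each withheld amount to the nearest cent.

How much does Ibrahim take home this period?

Traditional 401(k): $3,195.43 × 0.0548 = $175.11
Taxable wages = $3,195.43 − $175.11 = $3,020.32
Federal withholding: $3,020.32 × 0.1396 = $421.64
Local income tax: $3,020.32 × 0.0168 = $50.74
State disability insurance: $3,195.43 × 0.006 = $19.17
Medicare tax: $3,195.43 × 0.0208 = $66.46
State unemployment insurance (employee share): only $95,872.78 − $93,819.64 = $2,053.14 of this check is subject → $2,053.14 × 0.008 = $16.43
Charity payroll deduction: $37.04
Total deductions = $175.11 + $421.64 + $50.74 + $19.17 + $66.46 + $16.43 + $37.04 = $786.59
Net pay = $3,195.43 − $786.59 = $2,408.84

$2,408.84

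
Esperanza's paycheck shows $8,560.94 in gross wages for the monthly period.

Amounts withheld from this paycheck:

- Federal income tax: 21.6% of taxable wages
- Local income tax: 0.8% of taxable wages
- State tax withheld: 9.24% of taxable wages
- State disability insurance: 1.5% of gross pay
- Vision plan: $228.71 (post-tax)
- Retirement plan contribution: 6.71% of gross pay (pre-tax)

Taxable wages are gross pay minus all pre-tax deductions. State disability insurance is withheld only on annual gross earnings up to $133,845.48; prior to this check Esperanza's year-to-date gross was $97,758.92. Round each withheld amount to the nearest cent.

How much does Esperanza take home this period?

$5,102.46

Retirement plan contribution: $8,560.94 × 0.0671 = $574.44
Taxable wages = $8,560.94 − $574.44 = $7,986.50
Local income tax: $7,986.50 × 0.008 = $63.89
State tax withheld: $7,986.50 × 0.0924 = $737.95
Federal income tax: $7,986.50 × 0.216 = $1,725.08
State disability insurance: cap not yet reached, full $8,560.94 is subject → $8,560.94 × 0.015 = $128.41
Vision plan: $228.71
Total deductions = $574.44 + $63.89 + $737.95 + $1,725.08 + $128.41 + $228.71 = $3,458.48
Net pay = $8,560.94 − $3,458.48 = $5,102.46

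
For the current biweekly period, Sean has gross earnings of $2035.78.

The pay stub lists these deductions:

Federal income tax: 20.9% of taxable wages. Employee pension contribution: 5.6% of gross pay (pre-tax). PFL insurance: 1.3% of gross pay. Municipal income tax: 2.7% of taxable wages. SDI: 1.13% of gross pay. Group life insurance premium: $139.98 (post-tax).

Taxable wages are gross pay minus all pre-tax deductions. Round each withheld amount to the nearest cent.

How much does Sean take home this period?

$1278.79

Employee pension contribution: $2035.78 × 0.056 = $114.00
Taxable wages = $2035.78 − $114.00 = $1921.78
Federal income tax: $1921.78 × 0.209 = $401.65
Municipal income tax: $1921.78 × 0.027 = $51.89
PFL insurance: $2035.78 × 0.013 = $26.47
SDI: $2035.78 × 0.0113 = $23.00
Group life insurance premium: $139.98
Total deductions = $114.00 + $401.65 + $51.89 + $26.47 + $23.00 + $139.98 = $756.99
Net pay = $2035.78 − $756.99 = $1278.79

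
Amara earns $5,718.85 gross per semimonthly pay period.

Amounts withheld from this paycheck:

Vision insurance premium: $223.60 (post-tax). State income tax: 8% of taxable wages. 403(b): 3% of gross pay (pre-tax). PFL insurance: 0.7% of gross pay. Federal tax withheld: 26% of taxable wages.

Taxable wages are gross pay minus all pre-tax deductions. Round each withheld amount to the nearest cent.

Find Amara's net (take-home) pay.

$3,397.58

403(b): $5,718.85 × 0.03 = $171.57
Taxable wages = $5,718.85 − $171.57 = $5,547.28
State income tax: $5,547.28 × 0.08 = $443.78
Federal tax withheld: $5,547.28 × 0.26 = $1,442.29
PFL insurance: $5,718.85 × 0.007 = $40.03
Vision insurance premium: $223.60
Total deductions = $171.57 + $443.78 + $1,442.29 + $40.03 + $223.60 = $2,321.27
Net pay = $5,718.85 − $2,321.27 = $3,397.58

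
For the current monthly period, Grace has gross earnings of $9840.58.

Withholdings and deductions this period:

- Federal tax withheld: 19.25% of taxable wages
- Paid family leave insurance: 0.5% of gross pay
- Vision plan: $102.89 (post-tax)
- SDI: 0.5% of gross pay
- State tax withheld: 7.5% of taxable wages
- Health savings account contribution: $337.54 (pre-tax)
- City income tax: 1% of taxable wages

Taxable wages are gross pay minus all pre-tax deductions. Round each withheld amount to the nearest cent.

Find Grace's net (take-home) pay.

$6664.65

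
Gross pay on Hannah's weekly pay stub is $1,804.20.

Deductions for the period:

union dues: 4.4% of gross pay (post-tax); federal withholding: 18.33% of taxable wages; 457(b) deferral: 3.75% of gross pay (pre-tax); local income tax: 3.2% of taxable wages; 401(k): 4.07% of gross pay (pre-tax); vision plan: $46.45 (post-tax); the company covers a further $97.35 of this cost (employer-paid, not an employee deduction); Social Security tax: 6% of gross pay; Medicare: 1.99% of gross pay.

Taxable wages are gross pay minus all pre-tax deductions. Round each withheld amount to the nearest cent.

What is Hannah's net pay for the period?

$1,035.06

457(b) deferral: $1,804.20 × 0.0375 = $67.66
401(k): $1,804.20 × 0.0407 = $73.43
Pre-tax total = $67.66 + $73.43 = $141.09
Taxable wages = $1,804.20 − $141.09 = $1,663.11
Federal withholding: $1,663.11 × 0.1833 = $304.85
Local income tax: $1,663.11 × 0.032 = $53.22
Medicare: $1,804.20 × 0.0199 = $35.90
Social Security tax: $1,804.20 × 0.06 = $108.25
Union dues: $1,804.20 × 0.044 = $79.38
Vision plan: $46.45
(Employer's $97.35 toward vision plan is not withheld from the employee.)
Total deductions = $67.66 + $73.43 + $304.85 + $53.22 + $35.90 + $108.25 + $79.38 + $46.45 = $769.14
Net pay = $1,804.20 − $769.14 = $1,035.06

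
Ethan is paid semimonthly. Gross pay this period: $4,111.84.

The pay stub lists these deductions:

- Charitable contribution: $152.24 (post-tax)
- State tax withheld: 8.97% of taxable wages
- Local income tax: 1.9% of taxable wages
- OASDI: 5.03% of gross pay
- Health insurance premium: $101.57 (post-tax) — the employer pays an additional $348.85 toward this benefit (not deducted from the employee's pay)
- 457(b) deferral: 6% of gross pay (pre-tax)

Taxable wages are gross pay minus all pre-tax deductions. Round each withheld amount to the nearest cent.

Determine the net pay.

$2,984.35

457(b) deferral: $4,111.84 × 0.06 = $246.71
Taxable wages = $4,111.84 − $246.71 = $3,865.13
State tax withheld: $3,865.13 × 0.0897 = $346.70
Local income tax: $3,865.13 × 0.019 = $73.44
OASDI: $4,111.84 × 0.0503 = $206.83
Charitable contribution: $152.24
Health insurance premium: $101.57
(Employer's $348.85 toward health insurance premium is not withheld from the employee.)
Total deductions = $246.71 + $346.70 + $73.44 + $206.83 + $152.24 + $101.57 = $1,127.49
Net pay = $4,111.84 − $1,127.49 = $2,984.35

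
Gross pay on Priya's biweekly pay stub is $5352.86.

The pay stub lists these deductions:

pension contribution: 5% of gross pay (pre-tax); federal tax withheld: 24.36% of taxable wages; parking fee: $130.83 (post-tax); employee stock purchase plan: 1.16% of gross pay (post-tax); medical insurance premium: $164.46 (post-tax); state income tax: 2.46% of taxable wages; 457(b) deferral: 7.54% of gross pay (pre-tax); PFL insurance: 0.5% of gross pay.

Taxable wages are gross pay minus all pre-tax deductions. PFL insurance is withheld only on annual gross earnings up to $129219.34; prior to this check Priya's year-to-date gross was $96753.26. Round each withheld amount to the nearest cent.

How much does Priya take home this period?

$3041.86

457(b) deferral: $5352.86 × 0.0754 = $403.61
Pension contribution: $5352.86 × 0.05 = $267.64
Pre-tax total = $403.61 + $267.64 = $671.25
Taxable wages = $5352.86 − $671.25 = $4681.61
State income tax: $4681.61 × 0.0246 = $115.17
Federal tax withheld: $4681.61 × 0.2436 = $1140.44
PFL insurance: cap not yet reached, full $5352.86 is subject → $5352.86 × 0.005 = $26.76
Parking fee: $130.83
Employee stock purchase plan: $5352.86 × 0.0116 = $62.09
Medical insurance premium: $164.46
Total deductions = $403.61 + $267.64 + $115.17 + $1140.44 + $26.76 + $130.83 + $62.09 + $164.46 = $2311.00
Net pay = $5352.86 − $2311.00 = $3041.86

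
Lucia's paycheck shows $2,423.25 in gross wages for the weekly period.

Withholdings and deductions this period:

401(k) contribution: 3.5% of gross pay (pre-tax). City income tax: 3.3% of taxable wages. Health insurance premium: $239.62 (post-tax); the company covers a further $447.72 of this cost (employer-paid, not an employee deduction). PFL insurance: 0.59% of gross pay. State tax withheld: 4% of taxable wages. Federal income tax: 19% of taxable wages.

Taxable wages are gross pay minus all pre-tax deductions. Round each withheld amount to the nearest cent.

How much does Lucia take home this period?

$1,469.51

401(k) contribution: $2,423.25 × 0.035 = $84.81
Taxable wages = $2,423.25 − $84.81 = $2,338.44
City income tax: $2,338.44 × 0.033 = $77.17
Federal income tax: $2,338.44 × 0.19 = $444.30
State tax withheld: $2,338.44 × 0.04 = $93.54
PFL insurance: $2,423.25 × 0.0059 = $14.30
Health insurance premium: $239.62
(Employer's $447.72 toward health insurance premium is not withheld from the employee.)
Total deductions = $84.81 + $77.17 + $444.30 + $93.54 + $14.30 + $239.62 = $953.74
Net pay = $2,423.25 − $953.74 = $1,469.51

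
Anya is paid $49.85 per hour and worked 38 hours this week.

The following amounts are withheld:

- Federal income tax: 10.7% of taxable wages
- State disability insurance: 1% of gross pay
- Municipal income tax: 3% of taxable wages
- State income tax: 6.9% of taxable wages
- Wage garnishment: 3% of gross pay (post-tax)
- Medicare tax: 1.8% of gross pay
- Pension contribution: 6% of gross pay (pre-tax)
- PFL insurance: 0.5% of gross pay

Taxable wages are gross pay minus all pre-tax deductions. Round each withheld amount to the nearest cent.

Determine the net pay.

$1,294.49

Gross pay: 38 × $49.85 = $1,894.30
Pension contribution: $1,894.30 × 0.06 = $113.66
Taxable wages = $1,894.30 − $113.66 = $1,780.64
State income tax: $1,780.64 × 0.069 = $122.86
Municipal income tax: $1,780.64 × 0.03 = $53.42
Federal income tax: $1,780.64 × 0.107 = $190.53
Medicare tax: $1,894.30 × 0.018 = $34.10
State disability insurance: $1,894.30 × 0.01 = $18.94
PFL insurance: $1,894.30 × 0.005 = $9.47
Wage garnishment: $1,894.30 × 0.03 = $56.83
Total deductions = $113.66 + $122.86 + $53.42 + $190.53 + $34.10 + $18.94 + $9.47 + $56.83 = $599.81
Net pay = $1,894.30 − $599.81 = $1,294.49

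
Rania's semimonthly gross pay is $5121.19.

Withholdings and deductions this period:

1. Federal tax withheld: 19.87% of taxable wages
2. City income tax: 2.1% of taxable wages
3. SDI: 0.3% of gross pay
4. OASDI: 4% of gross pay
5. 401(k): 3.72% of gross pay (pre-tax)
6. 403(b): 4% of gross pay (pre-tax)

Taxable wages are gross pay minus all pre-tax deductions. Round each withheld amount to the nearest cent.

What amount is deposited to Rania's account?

$3467.36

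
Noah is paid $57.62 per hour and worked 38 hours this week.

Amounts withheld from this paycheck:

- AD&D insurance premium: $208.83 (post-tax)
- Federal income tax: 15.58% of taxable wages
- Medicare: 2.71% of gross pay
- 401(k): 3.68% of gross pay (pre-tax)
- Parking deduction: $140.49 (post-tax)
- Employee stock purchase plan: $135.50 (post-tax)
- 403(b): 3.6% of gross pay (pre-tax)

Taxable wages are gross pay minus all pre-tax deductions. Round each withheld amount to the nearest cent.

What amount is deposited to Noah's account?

Gross pay: 38 × $57.62 = $2,189.56
401(k): $2,189.56 × 0.0368 = $80.58
403(b): $2,189.56 × 0.036 = $78.82
Pre-tax total = $80.58 + $78.82 = $159.40
Taxable wages = $2,189.56 − $159.40 = $2,030.16
Federal income tax: $2,030.16 × 0.1558 = $316.30
Medicare: $2,189.56 × 0.0271 = $59.34
Parking deduction: $140.49
Employee stock purchase plan: $135.50
AD&D insurance premium: $208.83
Total deductions = $80.58 + $78.82 + $316.30 + $59.34 + $140.49 + $135.50 + $208.83 = $1,019.86
Net pay = $2,189.56 − $1,019.86 = $1,169.70

$1,169.70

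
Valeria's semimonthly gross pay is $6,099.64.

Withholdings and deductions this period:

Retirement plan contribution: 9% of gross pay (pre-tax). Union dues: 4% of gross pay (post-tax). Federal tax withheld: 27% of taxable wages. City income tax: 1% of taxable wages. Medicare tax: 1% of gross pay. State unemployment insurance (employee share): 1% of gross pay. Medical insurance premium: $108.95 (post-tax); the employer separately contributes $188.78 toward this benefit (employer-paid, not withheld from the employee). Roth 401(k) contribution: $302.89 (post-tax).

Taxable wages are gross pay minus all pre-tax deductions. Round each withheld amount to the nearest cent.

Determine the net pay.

$3,218.65

Retirement plan contribution: $6,099.64 × 0.09 = $548.97
Taxable wages = $6,099.64 − $548.97 = $5,550.67
City income tax: $5,550.67 × 0.01 = $55.51
Federal tax withheld: $5,550.67 × 0.27 = $1,498.68
Medicare tax: $6,099.64 × 0.01 = $61.00
State unemployment insurance (employee share): $6,099.64 × 0.01 = $61.00
Medical insurance premium: $108.95
Roth 401(k) contribution: $302.89
Union dues: $6,099.64 × 0.04 = $243.99
(Employer's $188.78 toward medical insurance premium is not withheld from the employee.)
Total deductions = $548.97 + $55.51 + $1,498.68 + $61.00 + $61.00 + $108.95 + $302.89 + $243.99 = $2,880.99
Net pay = $6,099.64 − $2,880.99 = $3,218.65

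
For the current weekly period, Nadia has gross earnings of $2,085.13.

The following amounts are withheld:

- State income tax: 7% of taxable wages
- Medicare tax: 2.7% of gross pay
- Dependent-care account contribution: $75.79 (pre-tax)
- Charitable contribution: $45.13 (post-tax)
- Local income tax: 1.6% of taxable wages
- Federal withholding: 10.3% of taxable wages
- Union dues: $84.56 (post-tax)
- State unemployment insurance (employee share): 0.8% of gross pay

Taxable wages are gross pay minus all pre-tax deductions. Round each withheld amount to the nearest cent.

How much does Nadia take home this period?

$1,426.91

Dependent-care account contribution: $75.79
Taxable wages = $2,085.13 − $75.79 = $2,009.34
Federal withholding: $2,009.34 × 0.103 = $206.96
Local income tax: $2,009.34 × 0.016 = $32.15
State income tax: $2,009.34 × 0.07 = $140.65
State unemployment insurance (employee share): $2,085.13 × 0.008 = $16.68
Medicare tax: $2,085.13 × 0.027 = $56.30
Union dues: $84.56
Charitable contribution: $45.13
Total deductions = $75.79 + $206.96 + $32.15 + $140.65 + $16.68 + $56.30 + $84.56 + $45.13 = $658.22
Net pay = $2,085.13 − $658.22 = $1,426.91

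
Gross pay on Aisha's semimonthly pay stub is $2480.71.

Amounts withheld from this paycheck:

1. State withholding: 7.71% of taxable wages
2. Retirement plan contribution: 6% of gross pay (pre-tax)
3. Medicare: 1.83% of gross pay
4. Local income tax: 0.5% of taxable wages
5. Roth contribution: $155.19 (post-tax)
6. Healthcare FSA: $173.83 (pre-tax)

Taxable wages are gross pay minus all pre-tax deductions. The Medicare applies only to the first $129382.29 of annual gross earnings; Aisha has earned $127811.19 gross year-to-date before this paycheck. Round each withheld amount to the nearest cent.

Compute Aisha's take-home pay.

Healthcare FSA: $173.83
Retirement plan contribution: $2480.71 × 0.06 = $148.84
Pre-tax total = $173.83 + $148.84 = $322.67
Taxable wages = $2480.71 − $322.67 = $2158.04
State withholding: $2158.04 × 0.0771 = $166.38
Local income tax: $2158.04 × 0.005 = $10.79
Medicare: only $129382.29 − $127811.19 = $1571.10 of this check is subject → $1571.10 × 0.0183 = $28.75
Roth contribution: $155.19
Total deductions = $173.83 + $148.84 + $166.38 + $10.79 + $28.75 + $155.19 = $683.78
Net pay = $2480.71 − $683.78 = $1796.93

$1796.93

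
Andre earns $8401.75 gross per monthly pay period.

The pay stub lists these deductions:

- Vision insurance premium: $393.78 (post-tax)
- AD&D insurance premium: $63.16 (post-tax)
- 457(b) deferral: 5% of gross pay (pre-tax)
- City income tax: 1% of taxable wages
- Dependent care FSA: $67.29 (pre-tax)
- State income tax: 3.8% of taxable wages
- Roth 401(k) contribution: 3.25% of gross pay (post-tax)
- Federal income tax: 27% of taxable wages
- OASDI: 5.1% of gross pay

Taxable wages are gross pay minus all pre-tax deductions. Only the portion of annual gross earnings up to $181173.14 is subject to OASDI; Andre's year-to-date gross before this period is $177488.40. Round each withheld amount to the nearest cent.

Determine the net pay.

457(b) deferral: $8401.75 × 0.05 = $420.09
Dependent care FSA: $67.29
Pre-tax total = $420.09 + $67.29 = $487.38
Taxable wages = $8401.75 − $487.38 = $7914.37
Federal income tax: $7914.37 × 0.27 = $2136.88
State income tax: $7914.37 × 0.038 = $300.75
City income tax: $7914.37 × 0.01 = $79.14
OASDI: only $181173.14 − $177488.40 = $3684.74 of this check is subject → $3684.74 × 0.051 = $187.92
Vision insurance premium: $393.78
Roth 401(k) contribution: $8401.75 × 0.0325 = $273.06
AD&D insurance premium: $63.16
Total deductions = $420.09 + $67.29 + $2136.88 + $300.75 + $79.14 + $187.92 + $393.78 + $273.06 + $63.16 = $3922.07
Net pay = $8401.75 − $3922.07 = $4479.68

$4479.68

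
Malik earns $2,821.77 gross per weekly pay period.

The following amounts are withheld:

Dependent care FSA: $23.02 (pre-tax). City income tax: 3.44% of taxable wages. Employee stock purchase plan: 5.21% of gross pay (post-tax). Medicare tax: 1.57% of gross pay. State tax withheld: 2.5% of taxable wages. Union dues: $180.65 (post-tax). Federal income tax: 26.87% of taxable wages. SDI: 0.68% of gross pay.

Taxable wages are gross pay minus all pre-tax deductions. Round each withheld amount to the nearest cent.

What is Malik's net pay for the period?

$1,489.33

Dependent care FSA: $23.02
Taxable wages = $2,821.77 − $23.02 = $2,798.75
State tax withheld: $2,798.75 × 0.025 = $69.97
Federal income tax: $2,798.75 × 0.2687 = $752.02
City income tax: $2,798.75 × 0.0344 = $96.28
SDI: $2,821.77 × 0.0068 = $19.19
Medicare tax: $2,821.77 × 0.0157 = $44.30
Union dues: $180.65
Employee stock purchase plan: $2,821.77 × 0.0521 = $147.01
Total deductions = $23.02 + $69.97 + $752.02 + $96.28 + $19.19 + $44.30 + $180.65 + $147.01 = $1,332.44
Net pay = $2,821.77 − $1,332.44 = $1,489.33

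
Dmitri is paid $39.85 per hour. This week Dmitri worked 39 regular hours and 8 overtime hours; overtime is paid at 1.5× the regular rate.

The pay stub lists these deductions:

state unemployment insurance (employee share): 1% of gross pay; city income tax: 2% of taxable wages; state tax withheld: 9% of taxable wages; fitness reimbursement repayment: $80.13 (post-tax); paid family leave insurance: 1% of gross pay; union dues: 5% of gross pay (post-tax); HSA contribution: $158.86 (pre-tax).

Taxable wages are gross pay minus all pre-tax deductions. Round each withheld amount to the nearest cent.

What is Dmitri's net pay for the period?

$1,445.02

Regular pay: 39 × $39.85 = $1,554.15
Overtime pay: 8 × $39.85 × 1.5 = $478.20
Gross pay = $1,554.15 + $478.20 = $2,032.35
HSA contribution: $158.86
Taxable wages = $2,032.35 − $158.86 = $1,873.49
City income tax: $1,873.49 × 0.02 = $37.47
State tax withheld: $1,873.49 × 0.09 = $168.61
Paid family leave insurance: $2,032.35 × 0.01 = $20.32
State unemployment insurance (employee share): $2,032.35 × 0.01 = $20.32
Fitness reimbursement repayment: $80.13
Union dues: $2,032.35 × 0.05 = $101.62
Total deductions = $158.86 + $37.47 + $168.61 + $20.32 + $20.32 + $80.13 + $101.62 = $587.33
Net pay = $2,032.35 − $587.33 = $1,445.02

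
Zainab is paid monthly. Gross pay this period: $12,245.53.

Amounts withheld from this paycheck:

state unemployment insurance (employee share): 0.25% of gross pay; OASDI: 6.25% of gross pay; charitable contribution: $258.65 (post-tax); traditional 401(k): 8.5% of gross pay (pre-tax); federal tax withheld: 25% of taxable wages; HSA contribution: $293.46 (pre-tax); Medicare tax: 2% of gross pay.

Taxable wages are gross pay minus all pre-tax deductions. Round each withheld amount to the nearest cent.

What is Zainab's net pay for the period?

$6,883.88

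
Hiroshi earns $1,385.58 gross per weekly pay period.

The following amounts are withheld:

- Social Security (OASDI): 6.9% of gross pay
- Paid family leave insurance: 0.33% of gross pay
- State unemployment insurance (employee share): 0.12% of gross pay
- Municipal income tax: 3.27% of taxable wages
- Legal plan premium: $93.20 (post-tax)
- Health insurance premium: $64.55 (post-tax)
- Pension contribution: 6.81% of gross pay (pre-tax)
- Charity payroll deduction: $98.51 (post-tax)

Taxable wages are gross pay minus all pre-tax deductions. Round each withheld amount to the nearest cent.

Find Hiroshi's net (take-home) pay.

$890.90

Pension contribution: $1,385.58 × 0.0681 = $94.36
Taxable wages = $1,385.58 − $94.36 = $1,291.22
Municipal income tax: $1,291.22 × 0.0327 = $42.22
State unemployment insurance (employee share): $1,385.58 × 0.0012 = $1.66
Paid family leave insurance: $1,385.58 × 0.0033 = $4.57
Social Security (OASDI): $1,385.58 × 0.069 = $95.61
Charity payroll deduction: $98.51
Legal plan premium: $93.20
Health insurance premium: $64.55
Total deductions = $94.36 + $42.22 + $1.66 + $4.57 + $95.61 + $98.51 + $93.20 + $64.55 = $494.68
Net pay = $1,385.58 − $494.68 = $890.90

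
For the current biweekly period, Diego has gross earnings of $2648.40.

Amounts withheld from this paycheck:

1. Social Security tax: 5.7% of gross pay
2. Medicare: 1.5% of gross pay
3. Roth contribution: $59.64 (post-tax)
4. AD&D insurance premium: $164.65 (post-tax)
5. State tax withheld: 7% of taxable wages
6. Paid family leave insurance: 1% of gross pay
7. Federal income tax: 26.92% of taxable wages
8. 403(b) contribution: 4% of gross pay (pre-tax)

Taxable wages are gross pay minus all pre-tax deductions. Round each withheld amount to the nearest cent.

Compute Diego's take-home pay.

$1238.60

403(b) contribution: $2648.40 × 0.04 = $105.94
Taxable wages = $2648.40 − $105.94 = $2542.46
State tax withheld: $2542.46 × 0.07 = $177.97
Federal income tax: $2542.46 × 0.2692 = $684.43
Medicare: $2648.40 × 0.015 = $39.73
Paid family leave insurance: $2648.40 × 0.01 = $26.48
Social Security tax: $2648.40 × 0.057 = $150.96
AD&D insurance premium: $164.65
Roth contribution: $59.64
Total deductions = $105.94 + $177.97 + $684.43 + $39.73 + $26.48 + $150.96 + $164.65 + $59.64 = $1409.80
Net pay = $2648.40 − $1409.80 = $1238.60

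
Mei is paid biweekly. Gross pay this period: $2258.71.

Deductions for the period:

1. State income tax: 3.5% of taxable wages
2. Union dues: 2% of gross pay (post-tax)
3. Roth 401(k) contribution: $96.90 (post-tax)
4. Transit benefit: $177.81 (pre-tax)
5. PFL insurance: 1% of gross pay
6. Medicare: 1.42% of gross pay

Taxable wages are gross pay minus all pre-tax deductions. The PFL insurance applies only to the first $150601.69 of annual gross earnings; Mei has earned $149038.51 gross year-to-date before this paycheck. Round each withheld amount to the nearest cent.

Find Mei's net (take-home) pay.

Transit benefit: $177.81
Taxable wages = $2258.71 − $177.81 = $2080.90
State income tax: $2080.90 × 0.035 = $72.83
PFL insurance: only $150601.69 − $149038.51 = $1563.18 of this check is subject → $1563.18 × 0.01 = $15.63
Medicare: $2258.71 × 0.0142 = $32.07
Union dues: $2258.71 × 0.02 = $45.17
Roth 401(k) contribution: $96.90
Total deductions = $177.81 + $72.83 + $15.63 + $32.07 + $45.17 + $96.90 = $440.41
Net pay = $2258.71 − $440.41 = $1818.30

$1818.30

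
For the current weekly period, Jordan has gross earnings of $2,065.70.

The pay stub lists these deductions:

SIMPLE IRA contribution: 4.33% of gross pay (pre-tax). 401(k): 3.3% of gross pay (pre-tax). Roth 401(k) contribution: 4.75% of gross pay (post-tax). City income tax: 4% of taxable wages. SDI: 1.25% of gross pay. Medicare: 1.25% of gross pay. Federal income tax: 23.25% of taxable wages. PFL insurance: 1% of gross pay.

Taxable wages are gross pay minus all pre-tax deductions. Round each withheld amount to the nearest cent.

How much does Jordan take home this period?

$1,217.72

SIMPLE IRA contribution: $2,065.70 × 0.0433 = $89.44
401(k): $2,065.70 × 0.033 = $68.17
Pre-tax total = $89.44 + $68.17 = $157.61
Taxable wages = $2,065.70 − $157.61 = $1,908.09
Federal income tax: $1,908.09 × 0.2325 = $443.63
City income tax: $1,908.09 × 0.04 = $76.32
SDI: $2,065.70 × 0.0125 = $25.82
Medicare: $2,065.70 × 0.0125 = $25.82
PFL insurance: $2,065.70 × 0.01 = $20.66
Roth 401(k) contribution: $2,065.70 × 0.0475 = $98.12
Total deductions = $89.44 + $68.17 + $443.63 + $76.32 + $25.82 + $25.82 + $20.66 + $98.12 = $847.98
Net pay = $2,065.70 − $847.98 = $1,217.72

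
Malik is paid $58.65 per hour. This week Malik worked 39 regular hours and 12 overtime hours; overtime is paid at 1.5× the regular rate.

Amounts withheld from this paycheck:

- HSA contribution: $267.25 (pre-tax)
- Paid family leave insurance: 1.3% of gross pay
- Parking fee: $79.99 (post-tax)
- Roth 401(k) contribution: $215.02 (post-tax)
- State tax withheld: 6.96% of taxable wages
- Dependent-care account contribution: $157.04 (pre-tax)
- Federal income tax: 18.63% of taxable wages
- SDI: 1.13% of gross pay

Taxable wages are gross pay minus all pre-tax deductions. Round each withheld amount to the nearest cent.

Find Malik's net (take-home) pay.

$1795.60

Regular pay: 39 × $58.65 = $2287.35
Overtime pay: 12 × $58.65 × 1.5 = $1055.70
Gross pay = $2287.35 + $1055.70 = $3343.05
Dependent-care account contribution: $157.04
HSA contribution: $267.25
Pre-tax total = $157.04 + $267.25 = $424.29
Taxable wages = $3343.05 − $424.29 = $2918.76
Federal income tax: $2918.76 × 0.1863 = $543.76
State tax withheld: $2918.76 × 0.0696 = $203.15
Paid family leave insurance: $3343.05 × 0.013 = $43.46
SDI: $3343.05 × 0.0113 = $37.78
Roth 401(k) contribution: $215.02
Parking fee: $79.99
Total deductions = $157.04 + $267.25 + $543.76 + $203.15 + $43.46 + $37.78 + $215.02 + $79.99 = $1547.45
Net pay = $3343.05 − $1547.45 = $1795.60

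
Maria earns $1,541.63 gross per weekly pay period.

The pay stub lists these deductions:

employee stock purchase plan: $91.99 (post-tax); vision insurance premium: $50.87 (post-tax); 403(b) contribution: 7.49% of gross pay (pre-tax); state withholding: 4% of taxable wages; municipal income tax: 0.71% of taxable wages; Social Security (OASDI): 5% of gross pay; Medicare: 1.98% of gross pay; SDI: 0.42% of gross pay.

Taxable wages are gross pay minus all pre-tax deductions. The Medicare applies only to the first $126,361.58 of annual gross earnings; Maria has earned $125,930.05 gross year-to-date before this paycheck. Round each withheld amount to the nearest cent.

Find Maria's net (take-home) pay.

$1,124.03

403(b) contribution: $1,541.63 × 0.0749 = $115.47
Taxable wages = $1,541.63 − $115.47 = $1,426.16
Municipal income tax: $1,426.16 × 0.0071 = $10.13
State withholding: $1,426.16 × 0.04 = $57.05
Medicare: only $126,361.58 − $125,930.05 = $431.53 of this check is subject → $431.53 × 0.0198 = $8.54
Social Security (OASDI): $1,541.63 × 0.05 = $77.08
SDI: $1,541.63 × 0.0042 = $6.47
Employee stock purchase plan: $91.99
Vision insurance premium: $50.87
Total deductions = $115.47 + $10.13 + $57.05 + $8.54 + $77.08 + $6.47 + $91.99 + $50.87 = $417.60
Net pay = $1,541.63 − $417.60 = $1,124.03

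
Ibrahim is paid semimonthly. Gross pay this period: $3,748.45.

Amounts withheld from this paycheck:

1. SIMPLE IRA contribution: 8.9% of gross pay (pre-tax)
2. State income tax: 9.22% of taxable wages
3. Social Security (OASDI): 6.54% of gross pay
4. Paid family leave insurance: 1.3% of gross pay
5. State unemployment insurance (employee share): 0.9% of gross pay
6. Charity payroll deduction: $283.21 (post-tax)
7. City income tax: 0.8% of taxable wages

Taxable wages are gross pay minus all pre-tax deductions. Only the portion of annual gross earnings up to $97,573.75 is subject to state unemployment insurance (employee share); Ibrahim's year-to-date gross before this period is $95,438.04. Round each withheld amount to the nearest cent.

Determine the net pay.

SIMPLE IRA contribution: $3,748.45 × 0.089 = $333.61
Taxable wages = $3,748.45 − $333.61 = $3,414.84
City income tax: $3,414.84 × 0.008 = $27.32
State income tax: $3,414.84 × 0.0922 = $314.85
Paid family leave insurance: $3,748.45 × 0.013 = $48.73
Social Security (OASDI): $3,748.45 × 0.0654 = $245.15
State unemployment insurance (employee share): only $97,573.75 − $95,438.04 = $2,135.71 of this check is subject → $2,135.71 × 0.009 = $19.22
Charity payroll deduction: $283.21
Total deductions = $333.61 + $27.32 + $314.85 + $48.73 + $245.15 + $19.22 + $283.21 = $1,272.09
Net pay = $3,748.45 − $1,272.09 = $2,476.36

$2,476.36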